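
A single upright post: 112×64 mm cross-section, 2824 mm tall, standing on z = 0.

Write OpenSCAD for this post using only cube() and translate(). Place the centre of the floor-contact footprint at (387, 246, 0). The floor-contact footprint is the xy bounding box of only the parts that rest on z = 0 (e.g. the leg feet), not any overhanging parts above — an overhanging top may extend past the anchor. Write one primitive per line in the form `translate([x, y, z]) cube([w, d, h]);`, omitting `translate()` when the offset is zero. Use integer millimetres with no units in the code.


translate([331, 214, 0]) cube([112, 64, 2824]);


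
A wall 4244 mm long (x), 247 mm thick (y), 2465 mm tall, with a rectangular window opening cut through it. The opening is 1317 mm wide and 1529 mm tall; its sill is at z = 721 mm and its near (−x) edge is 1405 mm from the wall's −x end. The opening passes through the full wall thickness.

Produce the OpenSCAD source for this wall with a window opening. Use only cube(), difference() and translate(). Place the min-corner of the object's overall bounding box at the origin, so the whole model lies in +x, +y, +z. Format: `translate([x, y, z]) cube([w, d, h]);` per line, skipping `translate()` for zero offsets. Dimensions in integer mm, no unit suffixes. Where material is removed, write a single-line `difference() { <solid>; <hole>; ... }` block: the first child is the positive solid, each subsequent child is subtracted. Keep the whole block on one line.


difference() { cube([4244, 247, 2465]); translate([1405, 0, 721]) cube([1317, 247, 1529]); }


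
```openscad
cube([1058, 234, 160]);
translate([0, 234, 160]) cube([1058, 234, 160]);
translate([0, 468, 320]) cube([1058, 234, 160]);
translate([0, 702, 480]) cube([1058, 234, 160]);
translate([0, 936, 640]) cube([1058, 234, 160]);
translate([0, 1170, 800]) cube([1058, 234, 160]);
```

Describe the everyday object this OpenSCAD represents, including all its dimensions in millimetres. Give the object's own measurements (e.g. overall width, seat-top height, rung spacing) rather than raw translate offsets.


A straight staircase of 6 solid steps. Each step is 1058 mm wide (x), 234 mm deep (y, the going) and 160 mm tall (the rise). The first step rests on the floor; each subsequent step sits one going further in +y and one rise higher in +z, directly behind and above the previous step with no overlap.


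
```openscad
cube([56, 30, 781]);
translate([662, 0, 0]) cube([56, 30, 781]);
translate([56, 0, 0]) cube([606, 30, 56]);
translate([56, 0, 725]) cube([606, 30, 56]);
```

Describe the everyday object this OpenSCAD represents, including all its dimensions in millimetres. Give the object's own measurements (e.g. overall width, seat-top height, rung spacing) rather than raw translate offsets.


A rectangular picture frame lying in the x–z plane (depth along y). The opening is 606 mm wide (x) by 669 mm tall (z), surrounded by a border 56 mm wide on all four sides. The frame is 30 mm deep and is made of two full-height vertical stiles with two horizontal rails fitted between them.


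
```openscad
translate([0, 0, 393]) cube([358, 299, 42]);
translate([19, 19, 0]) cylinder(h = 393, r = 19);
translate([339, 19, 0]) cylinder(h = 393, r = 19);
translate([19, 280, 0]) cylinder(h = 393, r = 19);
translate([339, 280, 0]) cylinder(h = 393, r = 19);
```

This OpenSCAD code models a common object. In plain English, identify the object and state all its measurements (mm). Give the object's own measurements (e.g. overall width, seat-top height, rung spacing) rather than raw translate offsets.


A four-legged stool. The seat is a 358×299×42 mm slab whose top surface is at z = 435 mm; four round legs, each 38 mm in diameter, run from the floor (z = 0) to the underside of the seat, each leg's axis is inset half a diameter from the nearest pair of seat edges (so the leg's bounding box is flush with the corner).


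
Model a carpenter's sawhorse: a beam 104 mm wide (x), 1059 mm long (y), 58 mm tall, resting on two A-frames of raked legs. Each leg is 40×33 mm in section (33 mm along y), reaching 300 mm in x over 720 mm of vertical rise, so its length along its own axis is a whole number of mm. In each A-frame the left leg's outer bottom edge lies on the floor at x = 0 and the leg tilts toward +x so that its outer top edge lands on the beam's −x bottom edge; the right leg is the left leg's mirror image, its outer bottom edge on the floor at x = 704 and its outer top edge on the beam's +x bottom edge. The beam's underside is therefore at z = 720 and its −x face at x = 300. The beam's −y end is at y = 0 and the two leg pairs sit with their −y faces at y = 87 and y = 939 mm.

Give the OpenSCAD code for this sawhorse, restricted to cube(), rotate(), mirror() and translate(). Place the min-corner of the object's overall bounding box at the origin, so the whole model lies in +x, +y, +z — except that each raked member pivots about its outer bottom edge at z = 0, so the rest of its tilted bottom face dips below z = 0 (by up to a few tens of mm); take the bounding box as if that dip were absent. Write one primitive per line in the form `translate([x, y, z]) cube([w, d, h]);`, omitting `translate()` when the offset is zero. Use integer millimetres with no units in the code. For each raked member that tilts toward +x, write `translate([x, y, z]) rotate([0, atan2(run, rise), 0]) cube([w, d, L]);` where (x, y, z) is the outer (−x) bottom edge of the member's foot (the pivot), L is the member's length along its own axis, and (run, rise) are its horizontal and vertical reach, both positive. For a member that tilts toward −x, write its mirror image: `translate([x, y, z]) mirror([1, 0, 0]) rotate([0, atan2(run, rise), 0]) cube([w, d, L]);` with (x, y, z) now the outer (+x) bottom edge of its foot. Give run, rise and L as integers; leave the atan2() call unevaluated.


translate([300, 0, 720]) cube([104, 1059, 58]);
translate([0, 87, 0]) rotate([0, atan2(300, 720), 0]) cube([40, 33, 780]);
translate([704, 87, 0]) mirror([1, 0, 0]) rotate([0, atan2(300, 720), 0]) cube([40, 33, 780]);
translate([0, 939, 0]) rotate([0, atan2(300, 720), 0]) cube([40, 33, 780]);
translate([704, 939, 0]) mirror([1, 0, 0]) rotate([0, atan2(300, 720), 0]) cube([40, 33, 780]);


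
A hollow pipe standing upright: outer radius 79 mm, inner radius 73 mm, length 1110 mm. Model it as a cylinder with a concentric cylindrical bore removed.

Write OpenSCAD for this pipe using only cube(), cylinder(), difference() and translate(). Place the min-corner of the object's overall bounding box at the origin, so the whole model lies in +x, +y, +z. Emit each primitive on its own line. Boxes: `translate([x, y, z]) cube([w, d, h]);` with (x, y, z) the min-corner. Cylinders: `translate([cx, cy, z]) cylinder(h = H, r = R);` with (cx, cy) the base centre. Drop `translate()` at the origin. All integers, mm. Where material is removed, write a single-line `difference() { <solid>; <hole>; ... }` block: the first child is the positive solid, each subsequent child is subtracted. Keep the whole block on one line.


difference() { translate([79, 79, 0]) cylinder(h = 1110, r = 79); translate([79, 79, 0]) cylinder(h = 1110, r = 73); }


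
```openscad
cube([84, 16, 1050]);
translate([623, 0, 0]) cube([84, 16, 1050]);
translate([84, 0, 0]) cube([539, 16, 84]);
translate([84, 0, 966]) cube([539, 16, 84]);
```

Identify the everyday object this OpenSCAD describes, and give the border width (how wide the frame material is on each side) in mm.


A picture frame. The border width is 84 mm.

Four thin pieces enclosing a rectangular opening — a picture frame. The two full-height stiles are 1050 mm tall; the top rail sits at z = 966 and is 84 mm tall, so the border above the opening is 1050 − 966 = 84 mm, matching the stile x-width.


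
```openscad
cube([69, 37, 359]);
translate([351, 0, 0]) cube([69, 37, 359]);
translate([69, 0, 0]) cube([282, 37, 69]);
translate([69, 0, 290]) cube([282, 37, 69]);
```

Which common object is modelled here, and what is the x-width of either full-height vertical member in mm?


A picture frame. The border width is 69 mm.

Four thin pieces enclosing a rectangular opening — a picture frame. The two full-height stiles are 359 mm tall; the top rail sits at z = 290 and is 69 mm tall, so the border above the opening is 359 − 290 = 69 mm, matching the stile x-width.


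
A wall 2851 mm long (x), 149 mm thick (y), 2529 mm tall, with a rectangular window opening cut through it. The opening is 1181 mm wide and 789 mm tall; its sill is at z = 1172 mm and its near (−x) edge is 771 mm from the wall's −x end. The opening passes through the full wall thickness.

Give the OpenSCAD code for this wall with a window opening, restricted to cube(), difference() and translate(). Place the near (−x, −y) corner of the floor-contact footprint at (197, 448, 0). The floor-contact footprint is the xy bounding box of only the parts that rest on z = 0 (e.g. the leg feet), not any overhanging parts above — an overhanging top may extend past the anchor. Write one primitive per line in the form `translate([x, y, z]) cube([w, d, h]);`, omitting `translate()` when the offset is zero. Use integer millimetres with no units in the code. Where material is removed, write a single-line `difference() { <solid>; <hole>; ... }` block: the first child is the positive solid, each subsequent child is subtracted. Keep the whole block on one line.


difference() { translate([197, 448, 0]) cube([2851, 149, 2529]); translate([968, 448, 1172]) cube([1181, 149, 789]); }


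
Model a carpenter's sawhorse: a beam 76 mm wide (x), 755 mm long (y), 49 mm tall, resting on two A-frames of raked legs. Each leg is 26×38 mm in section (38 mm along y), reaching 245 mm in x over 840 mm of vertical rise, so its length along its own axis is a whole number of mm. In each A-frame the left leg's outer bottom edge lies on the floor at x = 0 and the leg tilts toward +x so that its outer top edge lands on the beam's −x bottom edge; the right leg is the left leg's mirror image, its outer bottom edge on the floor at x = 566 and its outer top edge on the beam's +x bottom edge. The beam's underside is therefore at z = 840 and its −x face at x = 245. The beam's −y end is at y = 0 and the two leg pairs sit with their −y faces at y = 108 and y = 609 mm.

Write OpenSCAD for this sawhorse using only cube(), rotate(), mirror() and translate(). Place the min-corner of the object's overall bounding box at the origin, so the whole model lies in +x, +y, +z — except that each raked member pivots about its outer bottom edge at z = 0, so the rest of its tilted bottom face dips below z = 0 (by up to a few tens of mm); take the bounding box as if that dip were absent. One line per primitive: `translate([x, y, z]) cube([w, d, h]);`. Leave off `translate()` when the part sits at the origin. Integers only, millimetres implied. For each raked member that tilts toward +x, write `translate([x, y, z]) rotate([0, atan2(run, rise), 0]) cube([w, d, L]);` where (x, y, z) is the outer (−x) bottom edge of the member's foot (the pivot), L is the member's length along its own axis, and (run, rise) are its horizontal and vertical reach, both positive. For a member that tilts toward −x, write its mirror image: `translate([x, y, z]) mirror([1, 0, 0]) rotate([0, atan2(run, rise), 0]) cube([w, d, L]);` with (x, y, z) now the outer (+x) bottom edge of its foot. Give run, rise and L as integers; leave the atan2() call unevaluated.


// leg length = √(245² + 840²) = 875
// right-leg outer foot x = 2·245 + 76 = 566
// beam min-corner = (245, 0, 840)
translate([245, 0, 840]) cube([76, 755, 49]);
translate([0, 108, 0]) rotate([0, atan2(245, 840), 0]) cube([26, 38, 875]);
translate([566, 108, 0]) mirror([1, 0, 0]) rotate([0, atan2(245, 840), 0]) cube([26, 38, 875]);
translate([0, 609, 0]) rotate([0, atan2(245, 840), 0]) cube([26, 38, 875]);
translate([566, 609, 0]) mirror([1, 0, 0]) rotate([0, atan2(245, 840), 0]) cube([26, 38, 875]);


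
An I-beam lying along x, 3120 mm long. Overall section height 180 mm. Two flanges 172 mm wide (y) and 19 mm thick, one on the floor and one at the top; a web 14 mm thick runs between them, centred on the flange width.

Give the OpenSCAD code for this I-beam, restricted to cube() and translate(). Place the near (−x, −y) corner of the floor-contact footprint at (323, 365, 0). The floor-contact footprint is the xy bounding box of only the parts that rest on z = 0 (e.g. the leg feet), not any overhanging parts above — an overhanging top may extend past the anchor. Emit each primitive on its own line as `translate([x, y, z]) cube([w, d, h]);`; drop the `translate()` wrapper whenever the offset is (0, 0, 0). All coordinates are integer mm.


translate([323, 365, 0]) cube([3120, 172, 19]);
translate([323, 444, 19]) cube([3120, 14, 142]);
translate([323, 365, 161]) cube([3120, 172, 19]);


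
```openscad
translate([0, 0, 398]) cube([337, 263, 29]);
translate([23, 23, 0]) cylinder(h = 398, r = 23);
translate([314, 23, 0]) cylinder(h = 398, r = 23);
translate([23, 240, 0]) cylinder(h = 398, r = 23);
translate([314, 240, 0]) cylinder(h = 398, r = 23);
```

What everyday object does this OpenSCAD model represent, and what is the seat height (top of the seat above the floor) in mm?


A stool. The seat height is 427 mm.

A 337×263×29 slab at z = 398 on four corner cylinders — a stool. The seat top is 398 + 29 = 427 mm.


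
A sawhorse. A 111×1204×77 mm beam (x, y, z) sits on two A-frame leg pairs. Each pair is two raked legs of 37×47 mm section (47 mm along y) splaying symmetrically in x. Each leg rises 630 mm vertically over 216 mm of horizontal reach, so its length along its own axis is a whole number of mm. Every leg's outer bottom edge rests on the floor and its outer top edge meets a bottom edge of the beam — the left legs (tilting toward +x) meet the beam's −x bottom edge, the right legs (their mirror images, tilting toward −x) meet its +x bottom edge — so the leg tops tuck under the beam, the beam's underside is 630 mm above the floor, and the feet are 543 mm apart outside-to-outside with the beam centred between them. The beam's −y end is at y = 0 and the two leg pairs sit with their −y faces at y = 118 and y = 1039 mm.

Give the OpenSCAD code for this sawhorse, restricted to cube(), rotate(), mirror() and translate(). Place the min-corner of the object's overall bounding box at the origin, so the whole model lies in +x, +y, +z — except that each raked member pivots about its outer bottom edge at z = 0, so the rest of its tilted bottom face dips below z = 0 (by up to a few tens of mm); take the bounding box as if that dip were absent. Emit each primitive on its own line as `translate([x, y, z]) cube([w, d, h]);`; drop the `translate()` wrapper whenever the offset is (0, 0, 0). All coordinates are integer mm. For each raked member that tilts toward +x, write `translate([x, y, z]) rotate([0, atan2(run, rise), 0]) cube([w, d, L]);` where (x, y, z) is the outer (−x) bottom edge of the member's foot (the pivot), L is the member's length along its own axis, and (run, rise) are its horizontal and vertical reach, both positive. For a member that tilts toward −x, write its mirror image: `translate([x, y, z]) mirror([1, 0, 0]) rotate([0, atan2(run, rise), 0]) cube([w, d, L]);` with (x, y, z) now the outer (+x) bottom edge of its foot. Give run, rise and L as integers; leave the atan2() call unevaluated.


translate([216, 0, 630]) cube([111, 1204, 77]);
translate([0, 118, 0]) rotate([0, atan2(216, 630), 0]) cube([37, 47, 666]);
translate([543, 118, 0]) mirror([1, 0, 0]) rotate([0, atan2(216, 630), 0]) cube([37, 47, 666]);
translate([0, 1039, 0]) rotate([0, atan2(216, 630), 0]) cube([37, 47, 666]);
translate([543, 1039, 0]) mirror([1, 0, 0]) rotate([0, atan2(216, 630), 0]) cube([37, 47, 666]);


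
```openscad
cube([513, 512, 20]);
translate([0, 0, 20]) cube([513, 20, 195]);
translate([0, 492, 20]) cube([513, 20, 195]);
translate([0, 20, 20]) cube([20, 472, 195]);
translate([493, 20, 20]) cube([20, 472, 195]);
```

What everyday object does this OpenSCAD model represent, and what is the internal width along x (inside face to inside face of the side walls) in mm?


An open box. The internal width is 473 mm.

A 513×512 base slab with four walls standing on it — an open box. The base is 513 mm wide and the walls are 20 mm thick, so the internal width is 513 − 2 × 20 = 473 mm.


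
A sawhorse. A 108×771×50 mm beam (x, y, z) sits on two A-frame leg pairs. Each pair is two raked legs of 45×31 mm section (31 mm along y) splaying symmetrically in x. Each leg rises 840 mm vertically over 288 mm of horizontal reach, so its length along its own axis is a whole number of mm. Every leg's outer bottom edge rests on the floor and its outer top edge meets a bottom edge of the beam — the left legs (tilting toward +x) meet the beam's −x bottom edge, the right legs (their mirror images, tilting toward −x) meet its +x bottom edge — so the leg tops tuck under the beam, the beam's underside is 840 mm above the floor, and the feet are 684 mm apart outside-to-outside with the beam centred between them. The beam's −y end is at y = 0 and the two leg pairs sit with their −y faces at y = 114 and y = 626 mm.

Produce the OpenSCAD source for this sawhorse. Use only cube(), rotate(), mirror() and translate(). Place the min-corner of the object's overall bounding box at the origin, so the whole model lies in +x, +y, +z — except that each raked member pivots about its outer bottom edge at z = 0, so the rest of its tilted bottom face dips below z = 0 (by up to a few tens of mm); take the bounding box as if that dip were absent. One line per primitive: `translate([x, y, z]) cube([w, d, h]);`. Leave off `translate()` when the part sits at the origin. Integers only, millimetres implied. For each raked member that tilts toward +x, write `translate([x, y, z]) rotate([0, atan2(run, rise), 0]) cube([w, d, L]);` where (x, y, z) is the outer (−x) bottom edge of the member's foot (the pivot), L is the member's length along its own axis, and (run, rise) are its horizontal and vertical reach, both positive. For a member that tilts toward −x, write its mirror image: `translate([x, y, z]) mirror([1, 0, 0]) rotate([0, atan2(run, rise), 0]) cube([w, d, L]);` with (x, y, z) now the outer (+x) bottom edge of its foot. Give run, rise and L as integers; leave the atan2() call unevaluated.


translate([288, 0, 840]) cube([108, 771, 50]);
translate([0, 114, 0]) rotate([0, atan2(288, 840), 0]) cube([45, 31, 888]);
translate([684, 114, 0]) mirror([1, 0, 0]) rotate([0, atan2(288, 840), 0]) cube([45, 31, 888]);
translate([0, 626, 0]) rotate([0, atan2(288, 840), 0]) cube([45, 31, 888]);
translate([684, 626, 0]) mirror([1, 0, 0]) rotate([0, atan2(288, 840), 0]) cube([45, 31, 888]);


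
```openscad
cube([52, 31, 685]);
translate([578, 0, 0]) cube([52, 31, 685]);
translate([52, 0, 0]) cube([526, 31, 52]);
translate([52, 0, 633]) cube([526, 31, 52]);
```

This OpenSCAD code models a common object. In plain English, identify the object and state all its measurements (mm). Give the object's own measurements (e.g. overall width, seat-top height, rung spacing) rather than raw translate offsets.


A rectangular picture frame lying in the x–z plane (depth along y). The opening is 526 mm wide (x) by 581 mm tall (z), surrounded by a border 52 mm wide on all four sides. The frame is 31 mm deep and is made of two full-height vertical stiles with two horizontal rails fitted between them.


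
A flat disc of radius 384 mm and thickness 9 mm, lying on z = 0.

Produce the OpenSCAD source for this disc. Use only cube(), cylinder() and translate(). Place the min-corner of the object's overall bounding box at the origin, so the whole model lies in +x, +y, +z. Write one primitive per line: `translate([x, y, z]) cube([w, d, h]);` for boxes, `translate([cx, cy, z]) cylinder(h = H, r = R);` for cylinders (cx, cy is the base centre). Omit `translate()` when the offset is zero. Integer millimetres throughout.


translate([384, 384, 0]) cylinder(h = 9, r = 384);


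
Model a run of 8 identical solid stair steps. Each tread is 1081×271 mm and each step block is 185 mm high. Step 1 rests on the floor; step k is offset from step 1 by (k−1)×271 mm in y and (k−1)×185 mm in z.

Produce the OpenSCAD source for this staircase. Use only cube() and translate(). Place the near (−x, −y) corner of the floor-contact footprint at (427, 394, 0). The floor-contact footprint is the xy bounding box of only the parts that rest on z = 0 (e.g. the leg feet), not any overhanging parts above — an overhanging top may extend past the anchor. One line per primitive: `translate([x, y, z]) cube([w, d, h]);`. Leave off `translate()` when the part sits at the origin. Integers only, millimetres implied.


translate([427, 394, 0]) cube([1081, 271, 185]);
translate([427, 665, 185]) cube([1081, 271, 185]);
translate([427, 936, 370]) cube([1081, 271, 185]);
translate([427, 1207, 555]) cube([1081, 271, 185]);
translate([427, 1478, 740]) cube([1081, 271, 185]);
translate([427, 1749, 925]) cube([1081, 271, 185]);
translate([427, 2020, 1110]) cube([1081, 271, 185]);
translate([427, 2291, 1295]) cube([1081, 271, 185]);


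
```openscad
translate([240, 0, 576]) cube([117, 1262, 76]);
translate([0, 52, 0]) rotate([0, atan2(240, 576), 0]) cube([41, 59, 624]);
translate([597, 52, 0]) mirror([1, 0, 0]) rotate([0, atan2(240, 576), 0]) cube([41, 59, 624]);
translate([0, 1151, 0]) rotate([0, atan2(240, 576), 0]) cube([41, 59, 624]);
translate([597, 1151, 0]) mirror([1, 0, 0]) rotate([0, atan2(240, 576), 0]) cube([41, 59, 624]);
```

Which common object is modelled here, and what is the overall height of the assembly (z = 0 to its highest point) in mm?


A sawhorse. The overall height is 652 mm.

A beam across two mirrored pairs of raked legs — a sawhorse. The beam's underside is at z = 576 (matching the legs' vertical rise in atan2(240, 576)) and the beam is 76 mm tall, so its top is at 576 + 76 = 652 mm. The raked legs top out at the beam's underside, so that is the highest point.


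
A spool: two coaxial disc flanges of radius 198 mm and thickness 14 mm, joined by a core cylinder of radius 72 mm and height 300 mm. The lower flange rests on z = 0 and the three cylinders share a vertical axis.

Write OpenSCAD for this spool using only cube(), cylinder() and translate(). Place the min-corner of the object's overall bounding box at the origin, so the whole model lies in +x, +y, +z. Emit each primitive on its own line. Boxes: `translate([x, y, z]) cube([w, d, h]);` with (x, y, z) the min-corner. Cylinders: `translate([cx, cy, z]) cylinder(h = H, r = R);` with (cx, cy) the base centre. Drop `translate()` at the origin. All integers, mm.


translate([198, 198, 0]) cylinder(h = 14, r = 198);
translate([198, 198, 14]) cylinder(h = 300, r = 72);
translate([198, 198, 314]) cylinder(h = 14, r = 198);


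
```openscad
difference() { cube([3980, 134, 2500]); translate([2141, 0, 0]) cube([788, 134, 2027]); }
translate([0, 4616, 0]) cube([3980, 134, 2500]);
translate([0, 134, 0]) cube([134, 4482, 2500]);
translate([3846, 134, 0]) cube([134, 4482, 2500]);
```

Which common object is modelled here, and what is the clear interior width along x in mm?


A single room. The interior width is 3712 mm.

Four walls enclosing a rectangle with a door in the front wall — a room. Outside width 3980 minus two 134 mm walls gives 3712 mm.


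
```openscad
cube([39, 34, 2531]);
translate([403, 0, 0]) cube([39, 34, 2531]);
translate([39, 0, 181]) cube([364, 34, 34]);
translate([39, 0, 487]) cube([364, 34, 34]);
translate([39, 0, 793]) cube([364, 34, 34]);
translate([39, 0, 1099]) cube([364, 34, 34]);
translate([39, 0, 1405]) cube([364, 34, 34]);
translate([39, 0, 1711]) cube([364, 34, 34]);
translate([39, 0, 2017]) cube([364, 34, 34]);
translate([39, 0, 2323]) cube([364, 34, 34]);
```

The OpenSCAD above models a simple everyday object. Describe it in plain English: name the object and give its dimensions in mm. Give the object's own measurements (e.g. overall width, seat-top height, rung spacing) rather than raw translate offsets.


A straight ladder. Two 39×34 mm vertical rails, 2531 mm tall, stand 442 mm apart (outside-to-outside) with their front faces coplanar on the −y side. 8 rungs, each 34 mm deep and 34 mm tall, span between the inner faces of the rails, front faces flush with the rails. The lowest rung's underside is at z = 181 mm and rungs are spaced 306 mm apart (underside to underside).


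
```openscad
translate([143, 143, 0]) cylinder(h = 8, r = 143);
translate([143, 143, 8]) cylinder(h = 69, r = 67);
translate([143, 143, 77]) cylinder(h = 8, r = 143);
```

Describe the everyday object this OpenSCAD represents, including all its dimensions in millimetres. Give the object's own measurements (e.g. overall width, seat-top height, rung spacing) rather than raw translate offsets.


A spool: two coaxial disc flanges of radius 143 mm and thickness 8 mm, joined by a core cylinder of radius 67 mm and height 69 mm. The lower flange rests on z = 0 and the three cylinders share a vertical axis.


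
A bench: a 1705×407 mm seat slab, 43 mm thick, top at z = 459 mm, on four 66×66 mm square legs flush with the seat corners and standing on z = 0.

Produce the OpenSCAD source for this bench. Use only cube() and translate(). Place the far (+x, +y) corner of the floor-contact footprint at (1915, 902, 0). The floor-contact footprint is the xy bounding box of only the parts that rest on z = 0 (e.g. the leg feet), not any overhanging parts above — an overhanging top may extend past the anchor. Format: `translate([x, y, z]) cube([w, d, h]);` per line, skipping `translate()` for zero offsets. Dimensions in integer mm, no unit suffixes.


translate([210, 495, 416]) cube([1705, 407, 43]);
translate([210, 495, 0]) cube([66, 66, 416]);
translate([210, 836, 0]) cube([66, 66, 416]);
translate([1849, 495, 0]) cube([66, 66, 416]);
translate([1849, 836, 0]) cube([66, 66, 416]);


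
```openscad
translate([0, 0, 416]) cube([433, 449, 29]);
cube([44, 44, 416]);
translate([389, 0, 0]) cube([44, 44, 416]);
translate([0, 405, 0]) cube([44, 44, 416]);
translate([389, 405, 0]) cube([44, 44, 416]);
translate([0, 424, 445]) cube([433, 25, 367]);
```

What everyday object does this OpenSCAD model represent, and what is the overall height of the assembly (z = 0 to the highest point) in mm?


A chair. The overall height is 812 mm.

A slab on four corner posts with a tall panel at the back — a chair. The seat slab sits at z = 416 with thickness 29, and the 367 mm backrest starts at the seat top, so the overall height is 416 + 29 + 367 = 812 mm.


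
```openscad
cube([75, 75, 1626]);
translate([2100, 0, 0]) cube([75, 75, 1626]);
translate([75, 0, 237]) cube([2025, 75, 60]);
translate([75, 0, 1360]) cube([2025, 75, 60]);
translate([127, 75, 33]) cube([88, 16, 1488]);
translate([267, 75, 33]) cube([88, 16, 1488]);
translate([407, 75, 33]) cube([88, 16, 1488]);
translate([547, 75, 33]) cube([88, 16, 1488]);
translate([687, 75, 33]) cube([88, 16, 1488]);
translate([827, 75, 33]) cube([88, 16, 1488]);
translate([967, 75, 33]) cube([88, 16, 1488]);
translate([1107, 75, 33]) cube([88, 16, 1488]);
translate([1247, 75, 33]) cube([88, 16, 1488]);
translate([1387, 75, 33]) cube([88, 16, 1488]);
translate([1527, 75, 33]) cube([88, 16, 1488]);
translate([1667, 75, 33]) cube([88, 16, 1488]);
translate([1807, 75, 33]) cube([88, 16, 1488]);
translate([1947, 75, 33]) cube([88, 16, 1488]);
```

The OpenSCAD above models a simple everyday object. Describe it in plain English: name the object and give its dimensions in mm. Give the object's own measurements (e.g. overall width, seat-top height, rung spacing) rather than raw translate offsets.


A fence section. Two 75×75 mm posts, 1626 mm tall, stand on the floor with a clear span of 2025 mm between their inner faces. Two horizontal rails of 75×60 mm section span the gap between the posts with their undersides at z = 237 mm and z = 1360 mm, flush with the posts' −y face. 14 pickets, each 88 mm wide, 16 mm thick and 1488 mm tall, are fixed to the +y face of the rails with their bottoms at z = 33 mm, spaced across the span with a 52 mm gap after the −x post and between neighbouring pickets, with 65 mm left before the +x post.


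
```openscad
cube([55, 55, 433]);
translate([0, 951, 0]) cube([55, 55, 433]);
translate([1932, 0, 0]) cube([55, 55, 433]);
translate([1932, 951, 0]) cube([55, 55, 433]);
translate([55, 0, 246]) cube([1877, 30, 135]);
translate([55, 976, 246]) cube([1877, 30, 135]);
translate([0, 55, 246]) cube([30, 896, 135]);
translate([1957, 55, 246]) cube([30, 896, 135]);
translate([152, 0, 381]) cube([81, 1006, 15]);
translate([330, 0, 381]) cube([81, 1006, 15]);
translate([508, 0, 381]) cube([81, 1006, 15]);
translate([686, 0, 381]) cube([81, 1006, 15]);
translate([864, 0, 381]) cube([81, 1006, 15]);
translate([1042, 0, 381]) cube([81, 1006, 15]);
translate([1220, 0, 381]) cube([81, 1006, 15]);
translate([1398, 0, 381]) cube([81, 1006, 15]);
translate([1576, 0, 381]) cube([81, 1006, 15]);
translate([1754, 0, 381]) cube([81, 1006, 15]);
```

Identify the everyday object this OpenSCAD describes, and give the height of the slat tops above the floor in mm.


A bed frame. The slat-top height is 396 mm.

Four posts, four rails, and a row of slats — a bed frame. Slats sit on the rails at z = 246 + 135 = 381; with slat thickness 15, the top is 396 mm.


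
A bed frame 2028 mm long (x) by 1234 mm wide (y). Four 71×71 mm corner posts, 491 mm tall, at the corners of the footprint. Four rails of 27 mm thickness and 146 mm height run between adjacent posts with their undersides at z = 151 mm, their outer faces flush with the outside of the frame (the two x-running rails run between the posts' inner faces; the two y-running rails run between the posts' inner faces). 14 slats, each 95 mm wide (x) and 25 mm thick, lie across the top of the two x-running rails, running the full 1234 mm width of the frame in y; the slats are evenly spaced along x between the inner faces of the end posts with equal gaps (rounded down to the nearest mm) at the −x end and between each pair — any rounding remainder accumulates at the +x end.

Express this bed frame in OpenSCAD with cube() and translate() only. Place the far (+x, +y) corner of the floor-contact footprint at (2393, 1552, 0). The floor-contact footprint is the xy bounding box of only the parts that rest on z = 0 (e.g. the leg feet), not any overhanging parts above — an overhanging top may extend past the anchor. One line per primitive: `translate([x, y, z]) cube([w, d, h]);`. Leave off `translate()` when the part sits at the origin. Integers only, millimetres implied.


translate([365, 318, 0]) cube([71, 71, 491]);
translate([365, 1481, 0]) cube([71, 71, 491]);
translate([2322, 318, 0]) cube([71, 71, 491]);
translate([2322, 1481, 0]) cube([71, 71, 491]);
translate([436, 318, 151]) cube([1886, 27, 146]);
translate([436, 1525, 151]) cube([1886, 27, 146]);
translate([365, 389, 151]) cube([27, 1092, 146]);
translate([2366, 389, 151]) cube([27, 1092, 146]);
translate([473, 318, 297]) cube([95, 1234, 25]);
translate([605, 318, 297]) cube([95, 1234, 25]);
translate([737, 318, 297]) cube([95, 1234, 25]);
translate([869, 318, 297]) cube([95, 1234, 25]);
translate([1001, 318, 297]) cube([95, 1234, 25]);
translate([1133, 318, 297]) cube([95, 1234, 25]);
translate([1265, 318, 297]) cube([95, 1234, 25]);
translate([1397, 318, 297]) cube([95, 1234, 25]);
translate([1529, 318, 297]) cube([95, 1234, 25]);
translate([1661, 318, 297]) cube([95, 1234, 25]);
translate([1793, 318, 297]) cube([95, 1234, 25]);
translate([1925, 318, 297]) cube([95, 1234, 25]);
translate([2057, 318, 297]) cube([95, 1234, 25]);
translate([2189, 318, 297]) cube([95, 1234, 25]);


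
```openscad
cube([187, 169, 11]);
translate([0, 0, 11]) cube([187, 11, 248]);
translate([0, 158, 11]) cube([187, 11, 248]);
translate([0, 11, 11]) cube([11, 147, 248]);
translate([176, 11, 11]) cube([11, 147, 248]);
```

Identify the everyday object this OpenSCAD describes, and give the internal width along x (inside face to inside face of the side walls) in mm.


An open box. The internal width is 165 mm.

A 187×169 base slab with four walls standing on it — an open box. The base is 187 mm wide and the walls are 11 mm thick, so the internal width is 187 − 2 × 11 = 165 mm.


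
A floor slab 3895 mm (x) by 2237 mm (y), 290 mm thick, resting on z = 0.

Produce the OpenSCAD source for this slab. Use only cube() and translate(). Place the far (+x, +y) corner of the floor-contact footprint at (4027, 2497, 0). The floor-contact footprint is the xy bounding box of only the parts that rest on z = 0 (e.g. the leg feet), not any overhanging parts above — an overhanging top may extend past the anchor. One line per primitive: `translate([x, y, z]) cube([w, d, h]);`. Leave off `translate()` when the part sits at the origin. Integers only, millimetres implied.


translate([132, 260, 0]) cube([3895, 2237, 290]);


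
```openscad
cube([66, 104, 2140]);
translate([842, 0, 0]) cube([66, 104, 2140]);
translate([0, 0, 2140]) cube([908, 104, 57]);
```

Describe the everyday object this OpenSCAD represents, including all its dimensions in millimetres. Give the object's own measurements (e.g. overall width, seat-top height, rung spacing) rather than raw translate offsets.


A door frame. The clear opening is 776 mm wide and 2140 mm high. Two 66 mm wide jambs, 104 mm deep, stand either side of the opening from the floor to the top of the opening. A 57 mm thick head sits across the top of both jambs, spanning the full outside width of the frame.


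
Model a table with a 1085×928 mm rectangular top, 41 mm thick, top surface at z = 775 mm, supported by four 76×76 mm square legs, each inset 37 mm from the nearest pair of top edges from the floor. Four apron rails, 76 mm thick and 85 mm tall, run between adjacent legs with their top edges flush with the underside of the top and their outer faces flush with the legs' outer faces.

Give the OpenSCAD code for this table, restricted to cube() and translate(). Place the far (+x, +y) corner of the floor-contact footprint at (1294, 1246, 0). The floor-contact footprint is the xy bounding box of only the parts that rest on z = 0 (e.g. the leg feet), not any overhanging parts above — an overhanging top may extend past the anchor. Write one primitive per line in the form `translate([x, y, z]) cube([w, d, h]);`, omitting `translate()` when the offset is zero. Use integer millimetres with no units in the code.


// leg_h = 775 - 41 = 734
// apron z = 734 - 85 = 649
translate([246, 355, 734]) cube([1085, 928, 41]);
translate([283, 392, 0]) cube([76, 76, 734]);
translate([1218, 392, 0]) cube([76, 76, 734]);
translate([283, 1170, 0]) cube([76, 76, 734]);
translate([1218, 1170, 0]) cube([76, 76, 734]);
translate([359, 392, 649]) cube([859, 76, 85]);
translate([359, 1170, 649]) cube([859, 76, 85]);
translate([283, 468, 649]) cube([76, 702, 85]);
translate([1218, 468, 649]) cube([76, 702, 85]);


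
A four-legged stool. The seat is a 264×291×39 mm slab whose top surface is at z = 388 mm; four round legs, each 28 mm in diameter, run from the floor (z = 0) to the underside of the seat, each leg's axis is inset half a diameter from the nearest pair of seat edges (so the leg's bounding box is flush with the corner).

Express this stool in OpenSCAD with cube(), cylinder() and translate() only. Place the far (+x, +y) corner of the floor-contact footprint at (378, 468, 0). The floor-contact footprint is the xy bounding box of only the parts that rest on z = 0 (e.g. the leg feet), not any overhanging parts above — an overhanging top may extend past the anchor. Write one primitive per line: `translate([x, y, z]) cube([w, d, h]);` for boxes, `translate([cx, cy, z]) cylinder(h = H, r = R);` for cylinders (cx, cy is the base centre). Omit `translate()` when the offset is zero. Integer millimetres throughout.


translate([114, 177, 349]) cube([264, 291, 39]);
translate([128, 191, 0]) cylinder(h = 349, r = 14);
translate([364, 191, 0]) cylinder(h = 349, r = 14);
translate([128, 454, 0]) cylinder(h = 349, r = 14);
translate([364, 454, 0]) cylinder(h = 349, r = 14);


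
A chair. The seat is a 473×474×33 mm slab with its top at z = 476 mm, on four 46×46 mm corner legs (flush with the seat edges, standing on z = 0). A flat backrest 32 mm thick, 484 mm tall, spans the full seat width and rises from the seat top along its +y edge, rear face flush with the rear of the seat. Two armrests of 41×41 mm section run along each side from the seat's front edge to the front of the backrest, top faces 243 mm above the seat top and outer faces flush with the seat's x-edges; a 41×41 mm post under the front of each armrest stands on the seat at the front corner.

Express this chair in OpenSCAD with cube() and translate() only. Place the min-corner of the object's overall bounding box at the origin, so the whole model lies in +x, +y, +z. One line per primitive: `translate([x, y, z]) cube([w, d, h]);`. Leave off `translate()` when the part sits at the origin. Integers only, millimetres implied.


translate([0, 0, 443]) cube([473, 474, 33]);
cube([46, 46, 443]);
translate([427, 0, 0]) cube([46, 46, 443]);
translate([0, 428, 0]) cube([46, 46, 443]);
translate([427, 428, 0]) cube([46, 46, 443]);
translate([0, 442, 476]) cube([473, 32, 484]);
translate([0, 0, 678]) cube([41, 442, 41]);
translate([432, 0, 678]) cube([41, 442, 41]);
translate([0, 0, 476]) cube([41, 41, 202]);
translate([432, 0, 476]) cube([41, 41, 202]);


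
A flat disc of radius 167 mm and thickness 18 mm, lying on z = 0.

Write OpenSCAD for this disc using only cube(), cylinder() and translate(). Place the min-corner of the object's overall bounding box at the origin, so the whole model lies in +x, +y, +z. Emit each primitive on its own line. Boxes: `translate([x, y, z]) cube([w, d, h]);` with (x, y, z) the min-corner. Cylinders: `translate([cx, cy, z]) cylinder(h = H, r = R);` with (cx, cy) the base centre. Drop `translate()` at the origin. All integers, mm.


translate([167, 167, 0]) cylinder(h = 18, r = 167);


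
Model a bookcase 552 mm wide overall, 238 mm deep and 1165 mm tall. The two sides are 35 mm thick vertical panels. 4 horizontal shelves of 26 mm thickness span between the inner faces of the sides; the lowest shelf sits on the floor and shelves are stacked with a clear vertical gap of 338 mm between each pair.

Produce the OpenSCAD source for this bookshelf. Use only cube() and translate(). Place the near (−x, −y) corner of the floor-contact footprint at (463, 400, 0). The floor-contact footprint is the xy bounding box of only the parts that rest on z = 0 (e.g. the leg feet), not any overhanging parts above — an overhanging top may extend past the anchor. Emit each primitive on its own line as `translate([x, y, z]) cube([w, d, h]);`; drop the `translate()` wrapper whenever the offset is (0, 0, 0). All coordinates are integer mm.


translate([463, 400, 0]) cube([35, 238, 1165]);
translate([980, 400, 0]) cube([35, 238, 1165]);
translate([498, 400, 0]) cube([482, 238, 26]);
translate([498, 400, 364]) cube([482, 238, 26]);
translate([498, 400, 728]) cube([482, 238, 26]);
translate([498, 400, 1092]) cube([482, 238, 26]);


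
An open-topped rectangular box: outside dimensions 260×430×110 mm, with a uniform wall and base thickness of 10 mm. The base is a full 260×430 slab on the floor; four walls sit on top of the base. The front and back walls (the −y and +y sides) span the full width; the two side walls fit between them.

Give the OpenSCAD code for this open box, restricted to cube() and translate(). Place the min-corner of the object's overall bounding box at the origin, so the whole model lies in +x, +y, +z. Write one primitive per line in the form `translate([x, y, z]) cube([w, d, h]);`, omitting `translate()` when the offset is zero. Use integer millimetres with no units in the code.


cube([260, 430, 10]);
translate([0, 0, 10]) cube([260, 10, 100]);
translate([0, 420, 10]) cube([260, 10, 100]);
translate([0, 10, 10]) cube([10, 410, 100]);
translate([250, 10, 10]) cube([10, 410, 100]);
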